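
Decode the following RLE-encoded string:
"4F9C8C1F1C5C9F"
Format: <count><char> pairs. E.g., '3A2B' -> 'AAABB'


Expanding each <count><char> pair:
  4F -> 'FFFF'
  9C -> 'CCCCCCCCC'
  8C -> 'CCCCCCCC'
  1F -> 'F'
  1C -> 'C'
  5C -> 'CCCCC'
  9F -> 'FFFFFFFFF'

Decoded = FFFFCCCCCCCCCCCCCCCCCFCCCCCCFFFFFFFFF


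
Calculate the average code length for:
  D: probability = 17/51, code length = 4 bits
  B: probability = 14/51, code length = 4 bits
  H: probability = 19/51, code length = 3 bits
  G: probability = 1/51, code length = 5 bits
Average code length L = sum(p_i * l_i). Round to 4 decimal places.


Weighted contributions p_i * l_i:
  D: (17/51) * 4 = 68/51
  B: (14/51) * 4 = 56/51
  H: (19/51) * 3 = 57/51
  G: (1/51) * 5 = 5/51
Sum = (68 + 56 + 57 + 5)/51 = 186/51

L = 186/51 = 3.6471 bits/symbol


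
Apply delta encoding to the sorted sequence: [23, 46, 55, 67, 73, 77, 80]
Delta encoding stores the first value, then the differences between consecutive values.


First value: 23
Deltas:
  46 - 23 = 23
  55 - 46 = 9
  67 - 55 = 12
  73 - 67 = 6
  77 - 73 = 4
  80 - 77 = 3


Delta encoded: [23, 23, 9, 12, 6, 4, 3]


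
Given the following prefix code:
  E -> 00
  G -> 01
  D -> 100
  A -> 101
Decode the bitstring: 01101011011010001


Decoding step by step:
Bits 01 -> G
Bits 101 -> A
Bits 01 -> G
Bits 101 -> A
Bits 101 -> A
Bits 00 -> E
Bits 01 -> G


Decoded message: GAGAAEG


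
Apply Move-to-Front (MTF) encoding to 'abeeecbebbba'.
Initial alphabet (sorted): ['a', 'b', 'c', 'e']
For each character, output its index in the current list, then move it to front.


MTF encoding:
'a': index 0 in ['a', 'b', 'c', 'e'] -> ['a', 'b', 'c', 'e']
'b': index 1 in ['a', 'b', 'c', 'e'] -> ['b', 'a', 'c', 'e']
'e': index 3 in ['b', 'a', 'c', 'e'] -> ['e', 'b', 'a', 'c']
'e': index 0 in ['e', 'b', 'a', 'c'] -> ['e', 'b', 'a', 'c']
'e': index 0 in ['e', 'b', 'a', 'c'] -> ['e', 'b', 'a', 'c']
'c': index 3 in ['e', 'b', 'a', 'c'] -> ['c', 'e', 'b', 'a']
'b': index 2 in ['c', 'e', 'b', 'a'] -> ['b', 'c', 'e', 'a']
'e': index 2 in ['b', 'c', 'e', 'a'] -> ['e', 'b', 'c', 'a']
'b': index 1 in ['e', 'b', 'c', 'a'] -> ['b', 'e', 'c', 'a']
'b': index 0 in ['b', 'e', 'c', 'a'] -> ['b', 'e', 'c', 'a']
'b': index 0 in ['b', 'e', 'c', 'a'] -> ['b', 'e', 'c', 'a']
'a': index 3 in ['b', 'e', 'c', 'a'] -> ['a', 'b', 'e', 'c']


Output: [0, 1, 3, 0, 0, 3, 2, 2, 1, 0, 0, 3]


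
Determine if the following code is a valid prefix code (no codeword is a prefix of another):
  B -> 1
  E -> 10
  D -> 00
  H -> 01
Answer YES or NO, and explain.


Checking each pair (does one codeword prefix another?):
  B='1' vs E='10': prefix -- VIOLATION

NO -- this is NOT a valid prefix code. B (1) is a prefix of E (10).


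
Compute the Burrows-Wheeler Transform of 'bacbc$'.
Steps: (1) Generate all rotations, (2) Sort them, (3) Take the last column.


Rotations (sorted):
  0: $bacbc -> last char: c
  1: acbc$b -> last char: b
  2: bacbc$ -> last char: $
  3: bc$bac -> last char: c
  4: c$bacb -> last char: b
  5: cbc$ba -> last char: a


BWT = cb$cba


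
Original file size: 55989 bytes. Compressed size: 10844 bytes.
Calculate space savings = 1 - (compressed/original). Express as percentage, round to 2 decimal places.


ratio = compressed/original = 10844/55989 = 0.193681
savings = 1 - ratio = 1 - 0.193681 = 0.806319
as a percentage: 0.806319 * 100 = 80.63%

Space savings = 1 - 10844/55989 = 80.63%


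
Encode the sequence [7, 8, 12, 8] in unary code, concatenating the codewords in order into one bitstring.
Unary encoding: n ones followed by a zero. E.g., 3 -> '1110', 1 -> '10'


Encode each number as n ones followed by a terminating 0:
  7 -> 11111110 (8 bits)
  8 -> 111111110 (9 bits)
  12 -> 1111111111110 (13 bits)
  8 -> 111111110 (9 bits)
Total length = 8 + 9 + 13 + 9 = 39 bits.

Unary([7, 8, 12, 8]) = 111111101111111101111111111110111111110 (39 bits)


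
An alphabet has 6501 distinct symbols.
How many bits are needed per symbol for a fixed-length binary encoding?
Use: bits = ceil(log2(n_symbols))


log2(6501) = 12.6664
Bracket: 2^12 = 4096 < 6501 <= 2^13 = 8192
So ceil(log2(6501)) = 13

bits = ceil(log2(6501)) = ceil(12.6664) = 13 bits


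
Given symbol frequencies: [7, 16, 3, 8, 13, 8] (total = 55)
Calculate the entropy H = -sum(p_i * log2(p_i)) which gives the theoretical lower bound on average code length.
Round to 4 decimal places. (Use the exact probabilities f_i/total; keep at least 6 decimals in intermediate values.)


Per-symbol terms -p_i * log2(p_i) with p_i = f_i/55:
  p = 7/55 = 0.127273: log2(p) = -2.974005, -p*log2(p) = 0.378510
  p = 16/55 = 0.290909: log2(p) = -1.781360, -p*log2(p) = 0.518214
  p = 3/55 = 0.054545: log2(p) = -4.196397, -p*log2(p) = 0.228894
  p = 8/55 = 0.145455: log2(p) = -2.781360, -p*log2(p) = 0.404561
  p = 13/55 = 0.236364: log2(p) = -2.080920, -p*log2(p) = 0.491854
  p = 8/55 = 0.145455: log2(p) = -2.781360, -p*log2(p) = 0.404561
H = 0.378510 + 0.518214 + 0.228894 + 0.404561 + 0.491854 + 0.404561 = 2.426594

H = 2.4266 bits/symbol


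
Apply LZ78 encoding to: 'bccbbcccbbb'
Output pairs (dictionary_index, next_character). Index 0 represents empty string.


LZ78 encoding steps:
Dictionary: {0: ''}
Step 1: w='' (idx 0), next='b' -> output (0, 'b'), add 'b' as idx 1
Step 2: w='' (idx 0), next='c' -> output (0, 'c'), add 'c' as idx 2
Step 3: w='c' (idx 2), next='b' -> output (2, 'b'), add 'cb' as idx 3
Step 4: w='b' (idx 1), next='c' -> output (1, 'c'), add 'bc' as idx 4
Step 5: w='c' (idx 2), next='c' -> output (2, 'c'), add 'cc' as idx 5
Step 6: w='b' (idx 1), next='b' -> output (1, 'b'), add 'bb' as idx 6
Step 7: w='b' (idx 1), end of input -> output (1, '')


Encoded: [(0, 'b'), (0, 'c'), (2, 'b'), (1, 'c'), (2, 'c'), (1, 'b'), (1, '')]


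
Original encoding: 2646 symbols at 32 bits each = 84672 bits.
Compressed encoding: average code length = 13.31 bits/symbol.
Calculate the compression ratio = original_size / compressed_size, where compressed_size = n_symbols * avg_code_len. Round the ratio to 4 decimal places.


original_size = n_symbols * orig_bits = 2646 * 32 = 84672 bits
compressed_size = n_symbols * avg_code_len = 2646 * 13.31 = 35218.26 bits
ratio = original_size / compressed_size = 84672 / 35218.26 = 2.4042

Compression ratio = 2.4042


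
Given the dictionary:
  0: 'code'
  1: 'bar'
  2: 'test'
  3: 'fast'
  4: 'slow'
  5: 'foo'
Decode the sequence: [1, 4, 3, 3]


Look up each index in the dictionary:
  1 -> 'bar'
  4 -> 'slow'
  3 -> 'fast'
  3 -> 'fast'

Decoded: "bar slow fast fast"


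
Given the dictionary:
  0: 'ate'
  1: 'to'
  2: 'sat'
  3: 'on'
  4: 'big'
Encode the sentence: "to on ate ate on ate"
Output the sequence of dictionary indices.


Look up each word in the dictionary:
  'to' -> 1
  'on' -> 3
  'ate' -> 0
  'ate' -> 0
  'on' -> 3
  'ate' -> 0

Encoded: [1, 3, 0, 0, 3, 0]


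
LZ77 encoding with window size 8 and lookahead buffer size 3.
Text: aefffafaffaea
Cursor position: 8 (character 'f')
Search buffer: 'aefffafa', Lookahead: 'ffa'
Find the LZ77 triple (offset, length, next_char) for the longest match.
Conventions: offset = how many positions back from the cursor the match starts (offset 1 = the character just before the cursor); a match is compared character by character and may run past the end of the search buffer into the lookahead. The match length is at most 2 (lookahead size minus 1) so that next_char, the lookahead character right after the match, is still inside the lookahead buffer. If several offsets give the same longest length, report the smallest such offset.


Try each offset into the search buffer:
  offset=1 (pos 7, char 'a'): match length 0
  offset=2 (pos 6, char 'f'): match length 1
  offset=3 (pos 5, char 'a'): match length 0
  offset=4 (pos 4, char 'f'): match length 1
  offset=5 (pos 3, char 'f'): match length 2
  offset=6 (pos 2, char 'f'): match length 2
  offset=7 (pos 1, char 'e'): match length 0
  offset=8 (pos 0, char 'a'): match length 0
Longest match has length 2, found at offsets 5, 6; take the smallest, offset 5.
next_char = character at position 8 + 2 = 10 -> 'a'

Best match: offset=5, length=2 (matching 'ff' starting at position 3)
LZ77 triple: (5, 2, 'a')


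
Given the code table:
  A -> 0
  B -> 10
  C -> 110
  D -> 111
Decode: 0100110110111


Decoding:
0 -> A
10 -> B
0 -> A
110 -> C
110 -> C
111 -> D


Result: ABACCD


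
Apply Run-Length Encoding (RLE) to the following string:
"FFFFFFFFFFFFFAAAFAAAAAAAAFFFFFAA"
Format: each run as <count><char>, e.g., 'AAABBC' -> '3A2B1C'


Scanning runs left to right:
  i=0: run of 'F' x 13 -> '13F'
  i=13: run of 'A' x 3 -> '3A'
  i=16: run of 'F' x 1 -> '1F'
  i=17: run of 'A' x 8 -> '8A'
  i=25: run of 'F' x 5 -> '5F'
  i=30: run of 'A' x 2 -> '2A'

RLE = 13F3A1F8A5F2A


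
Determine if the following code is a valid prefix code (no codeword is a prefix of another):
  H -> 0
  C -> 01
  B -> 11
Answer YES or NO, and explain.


Checking each pair (does one codeword prefix another?):
  H='0' vs C='01': prefix -- VIOLATION

NO -- this is NOT a valid prefix code. H (0) is a prefix of C (01).


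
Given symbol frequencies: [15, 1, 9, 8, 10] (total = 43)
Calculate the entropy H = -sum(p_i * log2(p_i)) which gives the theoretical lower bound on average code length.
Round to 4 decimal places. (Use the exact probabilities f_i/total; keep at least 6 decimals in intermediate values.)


Per-symbol terms -p_i * log2(p_i) with p_i = f_i/43:
  p = 15/43 = 0.348837: log2(p) = -1.519374, -p*log2(p) = 0.530014
  p = 1/43 = 0.023256: log2(p) = -5.426265, -p*log2(p) = 0.126192
  p = 9/43 = 0.209302: log2(p) = -2.256340, -p*log2(p) = 0.472257
  p = 8/43 = 0.186047: log2(p) = -2.426265, -p*log2(p) = 0.451398
  p = 10/43 = 0.232558: log2(p) = -2.104337, -p*log2(p) = 0.489381
H = 0.530014 + 0.126192 + 0.472257 + 0.451398 + 0.489381 = 2.069242

H = 2.0692 bits/symbol


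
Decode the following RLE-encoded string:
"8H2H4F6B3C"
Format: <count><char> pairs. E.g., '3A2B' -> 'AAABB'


Expanding each <count><char> pair:
  8H -> 'HHHHHHHH'
  2H -> 'HH'
  4F -> 'FFFF'
  6B -> 'BBBBBB'
  3C -> 'CCC'

Decoded = HHHHHHHHHHFFFFBBBBBBCCC


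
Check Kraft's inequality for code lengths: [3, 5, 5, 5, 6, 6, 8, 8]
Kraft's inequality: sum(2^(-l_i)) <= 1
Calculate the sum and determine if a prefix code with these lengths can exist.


Sum = 2^(-3) + 2^(-5) + 2^(-5) + 2^(-5) + 2^(-6) + 2^(-6) + 2^(-8) + 2^(-8)
    = 0.125 + 0.03125 + 0.03125 + 0.03125 + 0.015625 + 0.015625 + 0.00390625 + 0.00390625
    = 66/256 = 0.2578125
Since 0.2578125 <= 1, Kraft's inequality IS satisfied.
A prefix code with these lengths CAN exist.

Kraft sum = 0.2578125. Satisfied.


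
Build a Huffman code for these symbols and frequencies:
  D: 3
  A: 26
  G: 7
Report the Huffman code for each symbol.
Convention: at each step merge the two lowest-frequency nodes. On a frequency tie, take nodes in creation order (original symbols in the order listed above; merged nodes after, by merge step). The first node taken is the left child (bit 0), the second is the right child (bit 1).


Huffman tree construction:
Step 1: Merge D(3) + G(7) = 10
Step 2: Merge (D+G)(10) + A(26) = 36
Read each symbol's code off the tree from the root (left child = 0, right child = 1).

Codes:
  D: 00 (length 2)
  A: 1 (length 1)
  G: 01 (length 2)
Average code length: 46/36 = 1.2778 bits/symbol


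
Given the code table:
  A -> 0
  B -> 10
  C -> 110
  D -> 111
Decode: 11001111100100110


Decoding:
110 -> C
0 -> A
111 -> D
110 -> C
0 -> A
10 -> B
0 -> A
110 -> C


Result: CADCABAC


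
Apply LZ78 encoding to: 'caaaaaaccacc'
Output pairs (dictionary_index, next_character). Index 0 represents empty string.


LZ78 encoding steps:
Dictionary: {0: ''}
Step 1: w='' (idx 0), next='c' -> output (0, 'c'), add 'c' as idx 1
Step 2: w='' (idx 0), next='a' -> output (0, 'a'), add 'a' as idx 2
Step 3: w='a' (idx 2), next='a' -> output (2, 'a'), add 'aa' as idx 3
Step 4: w='aa' (idx 3), next='a' -> output (3, 'a'), add 'aaa' as idx 4
Step 5: w='c' (idx 1), next='c' -> output (1, 'c'), add 'cc' as idx 5
Step 6: w='a' (idx 2), next='c' -> output (2, 'c'), add 'ac' as idx 6
Step 7: w='c' (idx 1), end of input -> output (1, '')


Encoded: [(0, 'c'), (0, 'a'), (2, 'a'), (3, 'a'), (1, 'c'), (2, 'c'), (1, '')]


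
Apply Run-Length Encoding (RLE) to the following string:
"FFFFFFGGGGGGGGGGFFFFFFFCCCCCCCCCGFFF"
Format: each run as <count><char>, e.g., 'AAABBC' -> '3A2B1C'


Scanning runs left to right:
  i=0: run of 'F' x 6 -> '6F'
  i=6: run of 'G' x 10 -> '10G'
  i=16: run of 'F' x 7 -> '7F'
  i=23: run of 'C' x 9 -> '9C'
  i=32: run of 'G' x 1 -> '1G'
  i=33: run of 'F' x 3 -> '3F'

RLE = 6F10G7F9C1G3F


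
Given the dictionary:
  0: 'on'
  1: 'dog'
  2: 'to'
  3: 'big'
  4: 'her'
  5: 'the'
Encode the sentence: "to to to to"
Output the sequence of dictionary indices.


Look up each word in the dictionary:
  'to' -> 2
  'to' -> 2
  'to' -> 2
  'to' -> 2

Encoded: [2, 2, 2, 2]


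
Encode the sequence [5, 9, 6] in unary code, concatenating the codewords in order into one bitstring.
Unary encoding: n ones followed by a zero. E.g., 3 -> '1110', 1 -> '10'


Encode each number as n ones followed by a terminating 0:
  5 -> 111110 (6 bits)
  9 -> 1111111110 (10 bits)
  6 -> 1111110 (7 bits)
Total length = 6 + 10 + 7 = 23 bits.

Unary([5, 9, 6]) = 11111011111111101111110 (23 bits)


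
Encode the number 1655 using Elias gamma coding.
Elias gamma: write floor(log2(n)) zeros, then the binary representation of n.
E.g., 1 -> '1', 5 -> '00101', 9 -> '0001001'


num_bits = floor(log2(1655)) + 1 = 11
leading_zeros = num_bits - 1 = 10
binary(1655) = 11001110111

Elias gamma(1655) = '0000000000' + '11001110111' = 000000000011001110111 (21 bits)


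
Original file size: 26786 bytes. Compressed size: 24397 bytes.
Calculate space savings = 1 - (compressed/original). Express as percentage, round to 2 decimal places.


ratio = compressed/original = 24397/26786 = 0.910812
savings = 1 - ratio = 1 - 0.910812 = 0.089188
as a percentage: 0.089188 * 100 = 8.92%

Space savings = 1 - 24397/26786 = 8.92%


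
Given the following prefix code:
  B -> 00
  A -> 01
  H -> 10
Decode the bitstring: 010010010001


Decoding step by step:
Bits 01 -> A
Bits 00 -> B
Bits 10 -> H
Bits 01 -> A
Bits 00 -> B
Bits 01 -> A


Decoded message: ABHABA


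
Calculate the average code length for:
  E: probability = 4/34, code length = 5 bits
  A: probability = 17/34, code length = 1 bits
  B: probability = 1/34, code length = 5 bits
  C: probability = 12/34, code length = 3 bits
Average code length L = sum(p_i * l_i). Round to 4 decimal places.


Weighted contributions p_i * l_i:
  E: (4/34) * 5 = 20/34
  A: (17/34) * 1 = 17/34
  B: (1/34) * 5 = 5/34
  C: (12/34) * 3 = 36/34
Sum = (20 + 17 + 5 + 36)/34 = 78/34

L = 78/34 = 2.2941 bits/symbol


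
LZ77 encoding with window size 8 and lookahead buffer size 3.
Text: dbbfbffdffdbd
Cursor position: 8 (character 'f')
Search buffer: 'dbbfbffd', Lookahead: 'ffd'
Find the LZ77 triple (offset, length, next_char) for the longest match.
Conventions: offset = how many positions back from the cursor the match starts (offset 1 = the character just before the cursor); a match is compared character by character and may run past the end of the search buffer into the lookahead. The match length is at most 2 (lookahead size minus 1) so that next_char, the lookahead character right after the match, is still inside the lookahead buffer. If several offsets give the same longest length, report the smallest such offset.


Try each offset into the search buffer:
  offset=1 (pos 7, char 'd'): match length 0
  offset=2 (pos 6, char 'f'): match length 1
  offset=3 (pos 5, char 'f'): match length 2
  offset=4 (pos 4, char 'b'): match length 0
  offset=5 (pos 3, char 'f'): match length 1
  offset=6 (pos 2, char 'b'): match length 0
  offset=7 (pos 1, char 'b'): match length 0
  offset=8 (pos 0, char 'd'): match length 0
Longest match has length 2 at offset 3.
next_char = character at position 8 + 2 = 10 -> 'd'

Best match: offset=3, length=2 (matching 'ff' starting at position 5)
LZ77 triple: (3, 2, 'd')


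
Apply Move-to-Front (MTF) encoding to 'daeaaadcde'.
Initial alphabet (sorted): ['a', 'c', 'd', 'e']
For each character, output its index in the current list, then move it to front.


MTF encoding:
'd': index 2 in ['a', 'c', 'd', 'e'] -> ['d', 'a', 'c', 'e']
'a': index 1 in ['d', 'a', 'c', 'e'] -> ['a', 'd', 'c', 'e']
'e': index 3 in ['a', 'd', 'c', 'e'] -> ['e', 'a', 'd', 'c']
'a': index 1 in ['e', 'a', 'd', 'c'] -> ['a', 'e', 'd', 'c']
'a': index 0 in ['a', 'e', 'd', 'c'] -> ['a', 'e', 'd', 'c']
'a': index 0 in ['a', 'e', 'd', 'c'] -> ['a', 'e', 'd', 'c']
'd': index 2 in ['a', 'e', 'd', 'c'] -> ['d', 'a', 'e', 'c']
'c': index 3 in ['d', 'a', 'e', 'c'] -> ['c', 'd', 'a', 'e']
'd': index 1 in ['c', 'd', 'a', 'e'] -> ['d', 'c', 'a', 'e']
'e': index 3 in ['d', 'c', 'a', 'e'] -> ['e', 'd', 'c', 'a']


Output: [2, 1, 3, 1, 0, 0, 2, 3, 1, 3]


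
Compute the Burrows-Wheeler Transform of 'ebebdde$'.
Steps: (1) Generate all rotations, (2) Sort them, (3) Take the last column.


Rotations (sorted):
  0: $ebebdde -> last char: e
  1: bdde$ebe -> last char: e
  2: bebdde$e -> last char: e
  3: dde$ebeb -> last char: b
  4: de$ebebd -> last char: d
  5: e$ebebdd -> last char: d
  6: ebdde$eb -> last char: b
  7: ebebdde$ -> last char: $


BWT = eeebddb$


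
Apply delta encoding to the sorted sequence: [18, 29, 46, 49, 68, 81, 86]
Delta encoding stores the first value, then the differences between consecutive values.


First value: 18
Deltas:
  29 - 18 = 11
  46 - 29 = 17
  49 - 46 = 3
  68 - 49 = 19
  81 - 68 = 13
  86 - 81 = 5


Delta encoded: [18, 11, 17, 3, 19, 13, 5]


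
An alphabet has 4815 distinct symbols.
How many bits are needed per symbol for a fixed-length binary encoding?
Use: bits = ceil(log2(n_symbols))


log2(4815) = 12.2333
Bracket: 2^12 = 4096 < 4815 <= 2^13 = 8192
So ceil(log2(4815)) = 13

bits = ceil(log2(4815)) = ceil(12.2333) = 13 bits


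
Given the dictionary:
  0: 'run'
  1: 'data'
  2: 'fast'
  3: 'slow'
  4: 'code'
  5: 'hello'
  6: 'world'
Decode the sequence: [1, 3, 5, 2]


Look up each index in the dictionary:
  1 -> 'data'
  3 -> 'slow'
  5 -> 'hello'
  2 -> 'fast'

Decoded: "data slow hello fast"


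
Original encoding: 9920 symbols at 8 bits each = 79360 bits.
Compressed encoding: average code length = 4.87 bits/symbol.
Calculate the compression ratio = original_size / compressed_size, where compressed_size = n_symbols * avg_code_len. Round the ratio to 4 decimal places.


original_size = n_symbols * orig_bits = 9920 * 8 = 79360 bits
compressed_size = n_symbols * avg_code_len = 9920 * 4.87 = 48310.4 bits
ratio = original_size / compressed_size = 79360 / 48310.4 = 1.6427

Compression ratio = 1.6427


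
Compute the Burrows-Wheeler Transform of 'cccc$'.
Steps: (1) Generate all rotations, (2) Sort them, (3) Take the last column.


Rotations (sorted):
  0: $cccc -> last char: c
  1: c$ccc -> last char: c
  2: cc$cc -> last char: c
  3: ccc$c -> last char: c
  4: cccc$ -> last char: $


BWT = cccc$


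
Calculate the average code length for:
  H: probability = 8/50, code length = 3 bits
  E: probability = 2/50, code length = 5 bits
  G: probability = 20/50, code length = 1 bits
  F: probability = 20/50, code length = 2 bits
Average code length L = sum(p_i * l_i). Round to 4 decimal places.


Weighted contributions p_i * l_i:
  H: (8/50) * 3 = 24/50
  E: (2/50) * 5 = 10/50
  G: (20/50) * 1 = 20/50
  F: (20/50) * 2 = 40/50
Sum = (24 + 10 + 20 + 40)/50 = 94/50

L = 94/50 = 1.8800 bits/symbol


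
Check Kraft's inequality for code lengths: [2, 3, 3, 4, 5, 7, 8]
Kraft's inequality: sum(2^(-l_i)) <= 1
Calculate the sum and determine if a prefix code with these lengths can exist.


Sum = 2^(-2) + 2^(-3) + 2^(-3) + 2^(-4) + 2^(-5) + 2^(-7) + 2^(-8)
    = 0.25 + 0.125 + 0.125 + 0.0625 + 0.03125 + 0.0078125 + 0.00390625
    = 155/256 = 0.60546875
Since 0.60546875 <= 1, Kraft's inequality IS satisfied.
A prefix code with these lengths CAN exist.

Kraft sum = 0.60546875. Satisfied.


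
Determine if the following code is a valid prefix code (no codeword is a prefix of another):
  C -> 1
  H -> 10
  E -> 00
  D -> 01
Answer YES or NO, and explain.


Checking each pair (does one codeword prefix another?):
  C='1' vs H='10': prefix -- VIOLATION

NO -- this is NOT a valid prefix code. C (1) is a prefix of H (10).


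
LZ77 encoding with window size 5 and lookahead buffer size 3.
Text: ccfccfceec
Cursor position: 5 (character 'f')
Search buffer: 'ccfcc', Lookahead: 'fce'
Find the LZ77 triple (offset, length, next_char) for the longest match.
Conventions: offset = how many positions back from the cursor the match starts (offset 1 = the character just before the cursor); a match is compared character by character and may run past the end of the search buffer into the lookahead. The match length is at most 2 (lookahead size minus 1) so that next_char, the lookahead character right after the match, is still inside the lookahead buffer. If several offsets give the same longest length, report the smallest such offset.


Try each offset into the search buffer:
  offset=1 (pos 4, char 'c'): match length 0
  offset=2 (pos 3, char 'c'): match length 0
  offset=3 (pos 2, char 'f'): match length 2
  offset=4 (pos 1, char 'c'): match length 0
  offset=5 (pos 0, char 'c'): match length 0
Longest match has length 2 at offset 3.
next_char = character at position 5 + 2 = 7 -> 'e'

Best match: offset=3, length=2 (matching 'fc' starting at position 2)
LZ77 triple: (3, 2, 'e')


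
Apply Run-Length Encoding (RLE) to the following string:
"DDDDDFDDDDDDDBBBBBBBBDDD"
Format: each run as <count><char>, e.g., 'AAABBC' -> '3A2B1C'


Scanning runs left to right:
  i=0: run of 'D' x 5 -> '5D'
  i=5: run of 'F' x 1 -> '1F'
  i=6: run of 'D' x 7 -> '7D'
  i=13: run of 'B' x 8 -> '8B'
  i=21: run of 'D' x 3 -> '3D'

RLE = 5D1F7D8B3D


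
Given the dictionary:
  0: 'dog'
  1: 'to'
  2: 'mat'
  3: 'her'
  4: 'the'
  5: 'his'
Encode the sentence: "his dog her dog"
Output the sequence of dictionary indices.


Look up each word in the dictionary:
  'his' -> 5
  'dog' -> 0
  'her' -> 3
  'dog' -> 0

Encoded: [5, 0, 3, 0]


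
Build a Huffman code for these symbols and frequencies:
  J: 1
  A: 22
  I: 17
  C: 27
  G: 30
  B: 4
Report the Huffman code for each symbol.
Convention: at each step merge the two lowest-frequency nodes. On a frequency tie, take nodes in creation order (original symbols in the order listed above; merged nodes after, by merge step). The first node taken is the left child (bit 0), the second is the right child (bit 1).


Huffman tree construction:
Step 1: Merge J(1) + B(4) = 5
Step 2: Merge (J+B)(5) + I(17) = 22
Step 3: Merge A(22) + ((J+B)+I)(22) = 44
Step 4: Merge C(27) + G(30) = 57
Step 5: Merge (A+((J+B)+I))(44) + (C+G)(57) = 101
Read each symbol's code off the tree from the root (left child = 0, right child = 1).

Codes:
  J: 0100 (length 4)
  A: 00 (length 2)
  I: 011 (length 3)
  C: 10 (length 2)
  G: 11 (length 2)
  B: 0101 (length 4)
Average code length: 229/101 = 2.2673 bits/symbol


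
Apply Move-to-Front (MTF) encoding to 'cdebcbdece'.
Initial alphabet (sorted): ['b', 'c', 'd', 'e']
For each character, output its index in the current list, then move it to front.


MTF encoding:
'c': index 1 in ['b', 'c', 'd', 'e'] -> ['c', 'b', 'd', 'e']
'd': index 2 in ['c', 'b', 'd', 'e'] -> ['d', 'c', 'b', 'e']
'e': index 3 in ['d', 'c', 'b', 'e'] -> ['e', 'd', 'c', 'b']
'b': index 3 in ['e', 'd', 'c', 'b'] -> ['b', 'e', 'd', 'c']
'c': index 3 in ['b', 'e', 'd', 'c'] -> ['c', 'b', 'e', 'd']
'b': index 1 in ['c', 'b', 'e', 'd'] -> ['b', 'c', 'e', 'd']
'd': index 3 in ['b', 'c', 'e', 'd'] -> ['d', 'b', 'c', 'e']
'e': index 3 in ['d', 'b', 'c', 'e'] -> ['e', 'd', 'b', 'c']
'c': index 3 in ['e', 'd', 'b', 'c'] -> ['c', 'e', 'd', 'b']
'e': index 1 in ['c', 'e', 'd', 'b'] -> ['e', 'c', 'd', 'b']


Output: [1, 2, 3, 3, 3, 1, 3, 3, 3, 1]


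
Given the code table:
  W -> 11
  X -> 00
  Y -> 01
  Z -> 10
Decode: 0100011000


Decoding:
01 -> Y
00 -> X
01 -> Y
10 -> Z
00 -> X


Result: YXYZX


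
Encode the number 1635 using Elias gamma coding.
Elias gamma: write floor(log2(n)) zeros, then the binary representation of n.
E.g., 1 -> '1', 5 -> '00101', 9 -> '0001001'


num_bits = floor(log2(1635)) + 1 = 11
leading_zeros = num_bits - 1 = 10
binary(1635) = 11001100011

Elias gamma(1635) = '0000000000' + '11001100011' = 000000000011001100011 (21 bits)


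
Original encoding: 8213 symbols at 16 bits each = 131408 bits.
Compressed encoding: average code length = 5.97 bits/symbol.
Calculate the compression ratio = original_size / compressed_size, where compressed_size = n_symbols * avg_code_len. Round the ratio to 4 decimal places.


original_size = n_symbols * orig_bits = 8213 * 16 = 131408 bits
compressed_size = n_symbols * avg_code_len = 8213 * 5.97 = 49031.61 bits
ratio = original_size / compressed_size = 131408 / 49031.61 = 2.6801

Compression ratio = 2.6801


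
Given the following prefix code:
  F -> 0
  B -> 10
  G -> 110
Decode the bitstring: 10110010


Decoding step by step:
Bits 10 -> B
Bits 110 -> G
Bits 0 -> F
Bits 10 -> B


Decoded message: BGFB


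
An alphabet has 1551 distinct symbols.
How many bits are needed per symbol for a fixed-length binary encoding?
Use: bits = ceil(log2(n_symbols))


log2(1551) = 10.599
Bracket: 2^10 = 1024 < 1551 <= 2^11 = 2048
So ceil(log2(1551)) = 11

bits = ceil(log2(1551)) = ceil(10.599) = 11 bits


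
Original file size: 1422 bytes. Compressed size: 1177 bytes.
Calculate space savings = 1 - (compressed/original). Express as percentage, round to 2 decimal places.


ratio = compressed/original = 1177/1422 = 0.827707
savings = 1 - ratio = 1 - 0.827707 = 0.172293
as a percentage: 0.172293 * 100 = 17.23%

Space savings = 1 - 1177/1422 = 17.23%


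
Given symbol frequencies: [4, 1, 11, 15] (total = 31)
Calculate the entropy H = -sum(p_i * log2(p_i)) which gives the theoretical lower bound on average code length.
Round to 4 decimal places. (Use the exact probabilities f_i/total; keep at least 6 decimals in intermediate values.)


Per-symbol terms -p_i * log2(p_i) with p_i = f_i/31:
  p = 4/31 = 0.129032: log2(p) = -2.954196, -p*log2(p) = 0.381187
  p = 1/31 = 0.032258: log2(p) = -4.954196, -p*log2(p) = 0.159813
  p = 11/31 = 0.354839: log2(p) = -1.494765, -p*log2(p) = 0.530400
  p = 15/31 = 0.483871: log2(p) = -1.047306, -p*log2(p) = 0.506761
H = 0.381187 + 0.159813 + 0.530400 + 0.506761 = 1.578161

H = 1.5782 bits/symbol


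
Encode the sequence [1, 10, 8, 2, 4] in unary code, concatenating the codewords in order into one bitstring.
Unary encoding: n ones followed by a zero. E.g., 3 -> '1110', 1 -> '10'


Encode each number as n ones followed by a terminating 0:
  1 -> 10 (2 bits)
  10 -> 11111111110 (11 bits)
  8 -> 111111110 (9 bits)
  2 -> 110 (3 bits)
  4 -> 11110 (5 bits)
Total length = 2 + 11 + 9 + 3 + 5 = 30 bits.

Unary([1, 10, 8, 2, 4]) = 101111111111011111111011011110 (30 bits)


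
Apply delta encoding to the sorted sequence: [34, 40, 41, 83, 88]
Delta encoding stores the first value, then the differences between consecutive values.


First value: 34
Deltas:
  40 - 34 = 6
  41 - 40 = 1
  83 - 41 = 42
  88 - 83 = 5


Delta encoded: [34, 6, 1, 42, 5]


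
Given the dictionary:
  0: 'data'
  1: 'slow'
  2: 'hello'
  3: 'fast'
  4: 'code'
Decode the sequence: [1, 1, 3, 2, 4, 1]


Look up each index in the dictionary:
  1 -> 'slow'
  1 -> 'slow'
  3 -> 'fast'
  2 -> 'hello'
  4 -> 'code'
  1 -> 'slow'

Decoded: "slow slow fast hello code slow"


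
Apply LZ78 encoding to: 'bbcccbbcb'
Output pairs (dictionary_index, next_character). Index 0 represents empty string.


LZ78 encoding steps:
Dictionary: {0: ''}
Step 1: w='' (idx 0), next='b' -> output (0, 'b'), add 'b' as idx 1
Step 2: w='b' (idx 1), next='c' -> output (1, 'c'), add 'bc' as idx 2
Step 3: w='' (idx 0), next='c' -> output (0, 'c'), add 'c' as idx 3
Step 4: w='c' (idx 3), next='b' -> output (3, 'b'), add 'cb' as idx 4
Step 5: w='bc' (idx 2), next='b' -> output (2, 'b'), add 'bcb' as idx 5


Encoded: [(0, 'b'), (1, 'c'), (0, 'c'), (3, 'b'), (2, 'b')]


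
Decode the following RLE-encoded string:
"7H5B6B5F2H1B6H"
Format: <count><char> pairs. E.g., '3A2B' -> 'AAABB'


Expanding each <count><char> pair:
  7H -> 'HHHHHHH'
  5B -> 'BBBBB'
  6B -> 'BBBBBB'
  5F -> 'FFFFF'
  2H -> 'HH'
  1B -> 'B'
  6H -> 'HHHHHH'

Decoded = HHHHHHHBBBBBBBBBBBFFFFFHHBHHHHHH


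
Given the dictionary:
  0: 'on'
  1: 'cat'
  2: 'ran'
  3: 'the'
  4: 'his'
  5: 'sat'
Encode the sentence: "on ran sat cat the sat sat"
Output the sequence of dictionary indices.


Look up each word in the dictionary:
  'on' -> 0
  'ran' -> 2
  'sat' -> 5
  'cat' -> 1
  'the' -> 3
  'sat' -> 5
  'sat' -> 5

Encoded: [0, 2, 5, 1, 3, 5, 5]


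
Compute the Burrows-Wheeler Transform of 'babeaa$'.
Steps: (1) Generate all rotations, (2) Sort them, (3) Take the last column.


Rotations (sorted):
  0: $babeaa -> last char: a
  1: a$babea -> last char: a
  2: aa$babe -> last char: e
  3: abeaa$b -> last char: b
  4: babeaa$ -> last char: $
  5: beaa$ba -> last char: a
  6: eaa$bab -> last char: b


BWT = aaeb$ab


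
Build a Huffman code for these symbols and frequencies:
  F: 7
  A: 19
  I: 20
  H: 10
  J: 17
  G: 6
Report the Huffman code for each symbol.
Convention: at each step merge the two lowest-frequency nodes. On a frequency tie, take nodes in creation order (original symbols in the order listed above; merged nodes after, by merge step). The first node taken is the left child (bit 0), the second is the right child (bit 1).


Huffman tree construction:
Step 1: Merge G(6) + F(7) = 13
Step 2: Merge H(10) + (G+F)(13) = 23
Step 3: Merge J(17) + A(19) = 36
Step 4: Merge I(20) + (H+(G+F))(23) = 43
Step 5: Merge (J+A)(36) + (I+(H+(G+F)))(43) = 79
Read each symbol's code off the tree from the root (left child = 0, right child = 1).

Codes:
  F: 1111 (length 4)
  A: 01 (length 2)
  I: 10 (length 2)
  H: 110 (length 3)
  J: 00 (length 2)
  G: 1110 (length 4)
Average code length: 194/79 = 2.4557 bits/symbol


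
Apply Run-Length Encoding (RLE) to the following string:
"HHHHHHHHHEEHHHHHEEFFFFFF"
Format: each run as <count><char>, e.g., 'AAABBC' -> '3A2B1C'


Scanning runs left to right:
  i=0: run of 'H' x 9 -> '9H'
  i=9: run of 'E' x 2 -> '2E'
  i=11: run of 'H' x 5 -> '5H'
  i=16: run of 'E' x 2 -> '2E'
  i=18: run of 'F' x 6 -> '6F'

RLE = 9H2E5H2E6F


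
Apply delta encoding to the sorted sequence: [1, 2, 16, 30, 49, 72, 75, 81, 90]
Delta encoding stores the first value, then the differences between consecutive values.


First value: 1
Deltas:
  2 - 1 = 1
  16 - 2 = 14
  30 - 16 = 14
  49 - 30 = 19
  72 - 49 = 23
  75 - 72 = 3
  81 - 75 = 6
  90 - 81 = 9


Delta encoded: [1, 1, 14, 14, 19, 23, 3, 6, 9]


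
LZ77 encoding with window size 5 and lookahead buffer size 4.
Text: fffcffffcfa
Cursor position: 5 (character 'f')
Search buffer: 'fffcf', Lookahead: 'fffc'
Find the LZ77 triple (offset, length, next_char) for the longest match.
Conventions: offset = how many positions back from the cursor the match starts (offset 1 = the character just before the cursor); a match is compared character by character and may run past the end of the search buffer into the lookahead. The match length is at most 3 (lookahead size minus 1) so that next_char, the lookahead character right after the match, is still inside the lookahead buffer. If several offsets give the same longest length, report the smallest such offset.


Try each offset into the search buffer:
  offset=1 (pos 4, char 'f'): match length 3
  offset=2 (pos 3, char 'c'): match length 0
  offset=3 (pos 2, char 'f'): match length 1
  offset=4 (pos 1, char 'f'): match length 2
  offset=5 (pos 0, char 'f'): match length 3
Longest match has length 3, found at offsets 1, 5; take the smallest, offset 1.
next_char = character at position 5 + 3 = 8 -> 'c'

Best match: offset=1, length=3 (matching 'fff' starting at position 4)
LZ77 triple: (1, 3, 'c')


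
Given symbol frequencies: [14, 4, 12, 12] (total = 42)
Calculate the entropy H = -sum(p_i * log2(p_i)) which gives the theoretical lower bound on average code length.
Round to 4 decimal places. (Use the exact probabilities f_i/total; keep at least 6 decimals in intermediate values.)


Per-symbol terms -p_i * log2(p_i) with p_i = f_i/42:
  p = 14/42 = 0.333333: log2(p) = -1.584963, -p*log2(p) = 0.528321
  p = 4/42 = 0.095238: log2(p) = -3.392317, -p*log2(p) = 0.323078
  p = 12/42 = 0.285714: log2(p) = -1.807355, -p*log2(p) = 0.516387
  p = 12/42 = 0.285714: log2(p) = -1.807355, -p*log2(p) = 0.516387
H = 0.528321 + 0.323078 + 0.516387 + 0.516387 = 1.884173

H = 1.8842 bits/symbol


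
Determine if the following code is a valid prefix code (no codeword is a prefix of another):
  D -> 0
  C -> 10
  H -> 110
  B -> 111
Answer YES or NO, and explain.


Checking each pair (does one codeword prefix another?):
  D='0' vs C='10': no prefix
  D='0' vs H='110': no prefix
  D='0' vs B='111': no prefix
  C='10' vs D='0': no prefix
  C='10' vs H='110': no prefix
  C='10' vs B='111': no prefix
  H='110' vs D='0': no prefix
  H='110' vs C='10': no prefix
  H='110' vs B='111': no prefix
  B='111' vs D='0': no prefix
  B='111' vs C='10': no prefix
  B='111' vs H='110': no prefix
No violation found over all pairs.

YES -- this is a valid prefix code. No codeword is a prefix of any other codeword.


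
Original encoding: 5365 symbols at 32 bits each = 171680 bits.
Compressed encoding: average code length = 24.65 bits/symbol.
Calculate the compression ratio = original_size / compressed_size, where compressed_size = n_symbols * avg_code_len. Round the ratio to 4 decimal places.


original_size = n_symbols * orig_bits = 5365 * 32 = 171680 bits
compressed_size = n_symbols * avg_code_len = 5365 * 24.65 = 132247.25 bits
ratio = original_size / compressed_size = 171680 / 132247.25 = 1.2982

Compression ratio = 1.2982


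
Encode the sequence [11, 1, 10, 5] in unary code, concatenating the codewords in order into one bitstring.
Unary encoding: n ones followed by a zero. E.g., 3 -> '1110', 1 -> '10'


Encode each number as n ones followed by a terminating 0:
  11 -> 111111111110 (12 bits)
  1 -> 10 (2 bits)
  10 -> 11111111110 (11 bits)
  5 -> 111110 (6 bits)
Total length = 12 + 2 + 11 + 6 = 31 bits.

Unary([11, 1, 10, 5]) = 1111111111101011111111110111110 (31 bits)


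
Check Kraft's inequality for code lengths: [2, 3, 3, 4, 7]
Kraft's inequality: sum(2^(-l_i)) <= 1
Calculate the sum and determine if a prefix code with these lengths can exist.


Sum = 2^(-2) + 2^(-3) + 2^(-3) + 2^(-4) + 2^(-7)
    = 0.25 + 0.125 + 0.125 + 0.0625 + 0.0078125
    = 73/128 = 0.5703125
Since 0.5703125 <= 1, Kraft's inequality IS satisfied.
A prefix code with these lengths CAN exist.

Kraft sum = 0.5703125. Satisfied.


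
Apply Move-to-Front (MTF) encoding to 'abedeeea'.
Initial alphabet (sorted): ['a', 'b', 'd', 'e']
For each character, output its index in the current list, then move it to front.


MTF encoding:
'a': index 0 in ['a', 'b', 'd', 'e'] -> ['a', 'b', 'd', 'e']
'b': index 1 in ['a', 'b', 'd', 'e'] -> ['b', 'a', 'd', 'e']
'e': index 3 in ['b', 'a', 'd', 'e'] -> ['e', 'b', 'a', 'd']
'd': index 3 in ['e', 'b', 'a', 'd'] -> ['d', 'e', 'b', 'a']
'e': index 1 in ['d', 'e', 'b', 'a'] -> ['e', 'd', 'b', 'a']
'e': index 0 in ['e', 'd', 'b', 'a'] -> ['e', 'd', 'b', 'a']
'e': index 0 in ['e', 'd', 'b', 'a'] -> ['e', 'd', 'b', 'a']
'a': index 3 in ['e', 'd', 'b', 'a'] -> ['a', 'e', 'd', 'b']


Output: [0, 1, 3, 3, 1, 0, 0, 3]


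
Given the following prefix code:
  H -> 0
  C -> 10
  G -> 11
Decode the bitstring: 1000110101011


Decoding step by step:
Bits 10 -> C
Bits 0 -> H
Bits 0 -> H
Bits 11 -> G
Bits 0 -> H
Bits 10 -> C
Bits 10 -> C
Bits 11 -> G


Decoded message: CHHGHCCG


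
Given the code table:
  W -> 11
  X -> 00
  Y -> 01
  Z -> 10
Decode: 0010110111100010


Decoding:
00 -> X
10 -> Z
11 -> W
01 -> Y
11 -> W
10 -> Z
00 -> X
10 -> Z


Result: XZWYWZXZ


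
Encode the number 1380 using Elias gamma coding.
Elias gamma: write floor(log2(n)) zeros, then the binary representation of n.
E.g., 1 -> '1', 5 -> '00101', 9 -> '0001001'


num_bits = floor(log2(1380)) + 1 = 11
leading_zeros = num_bits - 1 = 10
binary(1380) = 10101100100

Elias gamma(1380) = '0000000000' + '10101100100' = 000000000010101100100 (21 bits)


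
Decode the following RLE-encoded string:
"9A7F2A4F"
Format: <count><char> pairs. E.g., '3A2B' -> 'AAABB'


Expanding each <count><char> pair:
  9A -> 'AAAAAAAAA'
  7F -> 'FFFFFFF'
  2A -> 'AA'
  4F -> 'FFFF'

Decoded = AAAAAAAAAFFFFFFFAAFFFF


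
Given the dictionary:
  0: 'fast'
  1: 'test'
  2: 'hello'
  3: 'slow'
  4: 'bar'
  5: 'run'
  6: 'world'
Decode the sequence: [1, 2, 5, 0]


Look up each index in the dictionary:
  1 -> 'test'
  2 -> 'hello'
  5 -> 'run'
  0 -> 'fast'

Decoded: "test hello run fast"


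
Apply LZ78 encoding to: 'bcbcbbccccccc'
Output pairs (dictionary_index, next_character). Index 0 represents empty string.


LZ78 encoding steps:
Dictionary: {0: ''}
Step 1: w='' (idx 0), next='b' -> output (0, 'b'), add 'b' as idx 1
Step 2: w='' (idx 0), next='c' -> output (0, 'c'), add 'c' as idx 2
Step 3: w='b' (idx 1), next='c' -> output (1, 'c'), add 'bc' as idx 3
Step 4: w='b' (idx 1), next='b' -> output (1, 'b'), add 'bb' as idx 4
Step 5: w='c' (idx 2), next='c' -> output (2, 'c'), add 'cc' as idx 5
Step 6: w='cc' (idx 5), next='c' -> output (5, 'c'), add 'ccc' as idx 6
Step 7: w='cc' (idx 5), end of input -> output (5, '')


Encoded: [(0, 'b'), (0, 'c'), (1, 'c'), (1, 'b'), (2, 'c'), (5, 'c'), (5, '')]


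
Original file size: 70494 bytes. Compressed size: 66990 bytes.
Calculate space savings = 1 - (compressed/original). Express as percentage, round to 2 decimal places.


ratio = compressed/original = 66990/70494 = 0.950294
savings = 1 - ratio = 1 - 0.950294 = 0.049706
as a percentage: 0.049706 * 100 = 4.97%

Space savings = 1 - 66990/70494 = 4.97%


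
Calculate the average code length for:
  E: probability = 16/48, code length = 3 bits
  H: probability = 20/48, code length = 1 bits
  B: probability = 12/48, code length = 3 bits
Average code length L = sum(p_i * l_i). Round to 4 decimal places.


Weighted contributions p_i * l_i:
  E: (16/48) * 3 = 48/48
  H: (20/48) * 1 = 20/48
  B: (12/48) * 3 = 36/48
Sum = (48 + 20 + 36)/48 = 104/48

L = 104/48 = 2.1667 bits/symbol


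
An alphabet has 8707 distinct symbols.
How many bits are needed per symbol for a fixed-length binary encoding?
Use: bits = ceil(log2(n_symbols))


log2(8707) = 13.088
Bracket: 2^13 = 8192 < 8707 <= 2^14 = 16384
So ceil(log2(8707)) = 14

bits = ceil(log2(8707)) = ceil(13.088) = 14 bits


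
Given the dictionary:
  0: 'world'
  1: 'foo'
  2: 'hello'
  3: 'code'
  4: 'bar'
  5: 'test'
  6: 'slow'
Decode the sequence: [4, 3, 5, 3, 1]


Look up each index in the dictionary:
  4 -> 'bar'
  3 -> 'code'
  5 -> 'test'
  3 -> 'code'
  1 -> 'foo'

Decoded: "bar code test code foo"


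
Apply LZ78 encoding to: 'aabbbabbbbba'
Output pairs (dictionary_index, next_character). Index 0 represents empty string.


LZ78 encoding steps:
Dictionary: {0: ''}
Step 1: w='' (idx 0), next='a' -> output (0, 'a'), add 'a' as idx 1
Step 2: w='a' (idx 1), next='b' -> output (1, 'b'), add 'ab' as idx 2
Step 3: w='' (idx 0), next='b' -> output (0, 'b'), add 'b' as idx 3
Step 4: w='b' (idx 3), next='a' -> output (3, 'a'), add 'ba' as idx 4
Step 5: w='b' (idx 3), next='b' -> output (3, 'b'), add 'bb' as idx 5
Step 6: w='bb' (idx 5), next='b' -> output (5, 'b'), add 'bbb' as idx 6
Step 7: w='a' (idx 1), end of input -> output (1, '')


Encoded: [(0, 'a'), (1, 'b'), (0, 'b'), (3, 'a'), (3, 'b'), (5, 'b'), (1, '')]


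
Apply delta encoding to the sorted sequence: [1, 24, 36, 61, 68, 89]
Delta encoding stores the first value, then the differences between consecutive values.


First value: 1
Deltas:
  24 - 1 = 23
  36 - 24 = 12
  61 - 36 = 25
  68 - 61 = 7
  89 - 68 = 21


Delta encoded: [1, 23, 12, 25, 7, 21]
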